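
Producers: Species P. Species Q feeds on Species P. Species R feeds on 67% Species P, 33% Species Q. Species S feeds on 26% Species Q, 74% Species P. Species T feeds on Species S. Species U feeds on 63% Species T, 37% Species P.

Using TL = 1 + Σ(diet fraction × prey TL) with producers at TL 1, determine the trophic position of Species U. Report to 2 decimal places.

Species Q: 1 + 1 = 2
Species R: 1 + (0.67×1 + 0.33×2) = 2.33
Species S: 1 + (0.26×2 + 0.74×1) = 2.26
Species T: 1 + 2.26 = 3.26
Species U: 1 + (0.63×3.26 + 0.37×1) = 3.4238

3.42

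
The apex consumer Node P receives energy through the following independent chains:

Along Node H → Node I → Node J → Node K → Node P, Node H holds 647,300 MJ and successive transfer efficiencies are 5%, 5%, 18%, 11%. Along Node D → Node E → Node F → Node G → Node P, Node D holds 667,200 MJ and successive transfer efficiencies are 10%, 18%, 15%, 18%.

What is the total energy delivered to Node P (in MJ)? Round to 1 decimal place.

356.3 MJ

Via Node H: 647300 × 0.05 × 0.05 × 0.18 × 0.11 = 32.04135 MJ
Via Node D: 667200 × 0.1 × 0.18 × 0.15 × 0.18 = 324.2592 MJ
Total at Node P: 32.04135 + 324.2592 = 356.30055 MJ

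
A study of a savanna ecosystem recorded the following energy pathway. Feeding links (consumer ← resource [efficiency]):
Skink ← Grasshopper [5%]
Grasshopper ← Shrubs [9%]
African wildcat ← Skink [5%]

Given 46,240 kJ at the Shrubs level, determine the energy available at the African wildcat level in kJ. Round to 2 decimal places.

10.40 kJ

Grasshopper: 46240 × 0.09 = 4161.6 kJ
Skink: 4161.6 × 0.05 = 208.08 kJ
African wildcat: 208.08 × 0.05 = 10.404 kJ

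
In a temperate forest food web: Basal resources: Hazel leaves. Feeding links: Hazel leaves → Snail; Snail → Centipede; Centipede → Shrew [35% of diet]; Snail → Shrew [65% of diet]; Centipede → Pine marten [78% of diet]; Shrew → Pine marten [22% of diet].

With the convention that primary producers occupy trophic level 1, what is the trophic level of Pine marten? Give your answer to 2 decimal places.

Snail: 1 + 1 = 2
Centipede: 1 + 2 = 3
Shrew: 1 + (0.35×3 + 0.65×2) = 3.35
Pine marten: 1 + (0.78×3 + 0.22×3.35) = 4.077

4.08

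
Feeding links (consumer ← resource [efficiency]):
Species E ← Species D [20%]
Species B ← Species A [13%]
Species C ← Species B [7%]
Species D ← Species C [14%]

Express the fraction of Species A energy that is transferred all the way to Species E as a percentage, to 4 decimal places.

0.0255%

Product of link efficiencies: 0.13 × 0.07 × 0.14 × 0.2 = 0.0002548
As a percentage: 0.0002548 × 100 = 0.0255%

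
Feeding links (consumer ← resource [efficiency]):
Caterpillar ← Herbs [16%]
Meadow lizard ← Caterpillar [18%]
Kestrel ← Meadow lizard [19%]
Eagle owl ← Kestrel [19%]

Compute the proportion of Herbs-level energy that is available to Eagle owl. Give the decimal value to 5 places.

Product of link efficiencies: 0.16 × 0.18 × 0.19 × 0.19 = 0.00103968

0.00104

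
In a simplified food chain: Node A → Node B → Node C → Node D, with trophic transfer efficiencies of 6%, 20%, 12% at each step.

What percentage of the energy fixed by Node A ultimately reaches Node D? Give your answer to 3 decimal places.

0.144%

Product of link efficiencies: 0.06 × 0.2 × 0.12 = 0.00144
As a percentage: 0.00144 × 100 = 0.144%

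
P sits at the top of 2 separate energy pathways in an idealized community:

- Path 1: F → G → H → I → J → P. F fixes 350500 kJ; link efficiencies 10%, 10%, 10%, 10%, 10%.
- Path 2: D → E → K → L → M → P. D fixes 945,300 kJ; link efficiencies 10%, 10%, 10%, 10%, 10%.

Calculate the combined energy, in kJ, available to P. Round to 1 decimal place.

Path 1: 350500 × 0.1 × 0.1 × 0.1 × 0.1 × 0.1 = 3.505 kJ
Path 2: 945300 × 0.1 × 0.1 × 0.1 × 0.1 × 0.1 = 9.453 kJ
Total at P: 3.505 + 9.453 = 12.958 kJ

13.0 kJ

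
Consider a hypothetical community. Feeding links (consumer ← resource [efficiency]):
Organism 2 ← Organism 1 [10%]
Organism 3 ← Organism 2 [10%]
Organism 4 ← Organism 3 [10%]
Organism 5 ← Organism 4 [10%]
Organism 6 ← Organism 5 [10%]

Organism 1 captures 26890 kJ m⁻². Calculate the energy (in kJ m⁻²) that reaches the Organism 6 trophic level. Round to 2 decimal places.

Organism 2: 26890 × 0.1 = 2689 kJ m⁻²
Organism 3: 2689 × 0.1 = 268.9 kJ m⁻²
Organism 4: 268.9 × 0.1 = 26.89 kJ m⁻²
Organism 5: 26.89 × 0.1 = 2.689 kJ m⁻²
Organism 6: 2.689 × 0.1 = 0.2689 kJ m⁻²

0.27 kJ m⁻²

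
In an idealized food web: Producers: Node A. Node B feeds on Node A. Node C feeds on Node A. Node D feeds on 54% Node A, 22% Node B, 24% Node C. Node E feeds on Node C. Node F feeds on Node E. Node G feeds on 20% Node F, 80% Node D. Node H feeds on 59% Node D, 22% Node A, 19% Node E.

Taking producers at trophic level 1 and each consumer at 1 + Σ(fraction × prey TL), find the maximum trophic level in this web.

4

Node B: 1 + 1 = 2
Node C: 1 + 1 = 2
Node D: 1 + (0.54×1 + 0.22×2 + 0.24×2) = 2.46
Node E: 1 + 2 = 3
Node F: 1 + 3 = 4
Node G: 1 + (0.2×4 + 0.8×2.46) = 3.768
Node H: 1 + (0.59×2.46 + 0.22×1 + 0.19×3) = 3.2414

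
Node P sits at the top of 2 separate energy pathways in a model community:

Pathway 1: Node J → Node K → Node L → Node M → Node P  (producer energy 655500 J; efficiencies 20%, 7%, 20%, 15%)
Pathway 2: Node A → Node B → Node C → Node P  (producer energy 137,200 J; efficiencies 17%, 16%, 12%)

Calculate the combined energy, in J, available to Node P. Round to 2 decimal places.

Pathway 1: 655500 × 0.2 × 0.07 × 0.2 × 0.15 = 275.31 J
Pathway 2: 137200 × 0.17 × 0.16 × 0.12 = 447.8208 J
Total at Node P: 275.31 + 447.8208 = 723.1308 J

723.13 J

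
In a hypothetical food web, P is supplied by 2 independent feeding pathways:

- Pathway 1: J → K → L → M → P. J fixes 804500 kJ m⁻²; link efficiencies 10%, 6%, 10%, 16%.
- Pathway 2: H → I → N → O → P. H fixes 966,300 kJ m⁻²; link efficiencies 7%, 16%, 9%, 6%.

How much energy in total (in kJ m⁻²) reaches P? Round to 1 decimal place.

Pathway 1: 804500 × 0.1 × 0.06 × 0.1 × 0.16 = 77.232 kJ m⁻²
Pathway 2: 966300 × 0.07 × 0.16 × 0.09 × 0.06 = 58.441824 kJ m⁻²
Total at P: 77.232 + 58.441824 = 135.673824 kJ m⁻²

135.7 kJ m⁻²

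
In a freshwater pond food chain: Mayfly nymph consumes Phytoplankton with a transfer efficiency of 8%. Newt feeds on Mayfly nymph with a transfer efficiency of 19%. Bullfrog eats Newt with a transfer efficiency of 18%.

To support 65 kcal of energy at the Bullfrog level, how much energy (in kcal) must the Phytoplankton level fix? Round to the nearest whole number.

23757 kcal

Cumulative transfer efficiency: 0.08 × 0.19 × 0.18 = 0.002736
Phytoplankton energy = 65 / 0.002736 = 23757 kcal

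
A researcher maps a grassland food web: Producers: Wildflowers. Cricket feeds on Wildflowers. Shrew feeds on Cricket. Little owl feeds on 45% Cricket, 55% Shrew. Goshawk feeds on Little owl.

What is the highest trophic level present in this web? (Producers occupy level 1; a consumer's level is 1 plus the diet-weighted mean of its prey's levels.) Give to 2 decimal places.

4.55

Cricket: 1 + 1 = 2
Shrew: 1 + 2 = 3
Little owl: 1 + (0.45×2 + 0.55×3) = 3.55
Goshawk: 1 + 3.55 = 4.55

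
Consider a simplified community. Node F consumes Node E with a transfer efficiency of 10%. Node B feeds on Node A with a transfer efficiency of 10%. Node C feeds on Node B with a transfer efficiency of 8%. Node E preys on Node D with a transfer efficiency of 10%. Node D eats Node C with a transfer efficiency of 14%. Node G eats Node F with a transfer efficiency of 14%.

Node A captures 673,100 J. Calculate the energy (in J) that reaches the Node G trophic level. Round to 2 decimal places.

Node B: 673100 × 0.1 = 67310 J
Node C: 67310 × 0.08 = 5384.8 J
Node D: 5384.8 × 0.14 = 753.872 J
Node E: 753.872 × 0.1 = 75.3872 J
Node F: 75.3872 × 0.1 = 7.53872 J
Node G: 7.53872 × 0.14 = 1.0554208 J

1.06 J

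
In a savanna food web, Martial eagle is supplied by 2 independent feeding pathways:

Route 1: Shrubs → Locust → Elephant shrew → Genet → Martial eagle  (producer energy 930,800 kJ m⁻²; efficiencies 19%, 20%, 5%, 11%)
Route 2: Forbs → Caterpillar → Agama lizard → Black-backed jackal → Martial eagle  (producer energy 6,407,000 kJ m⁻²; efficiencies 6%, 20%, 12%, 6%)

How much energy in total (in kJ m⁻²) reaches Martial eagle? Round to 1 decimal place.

Route 1: 930800 × 0.19 × 0.2 × 0.05 × 0.11 = 194.5372 kJ m⁻²
Route 2: 6407000 × 0.06 × 0.2 × 0.12 × 0.06 = 553.5648 kJ m⁻²
Total at Martial eagle: 194.5372 + 553.5648 = 748.102 kJ m⁻²

748.1 kJ m⁻²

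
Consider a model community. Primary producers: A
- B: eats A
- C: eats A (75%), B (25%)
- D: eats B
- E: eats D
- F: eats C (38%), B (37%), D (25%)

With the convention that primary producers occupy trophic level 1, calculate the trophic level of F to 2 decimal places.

B: 1 + 1 = 2
C: 1 + (0.75×1 + 0.25×2) = 2.25
D: 1 + 2 = 3
E: 1 + 3 = 4
F: 1 + (0.38×2.25 + 0.37×2 + 0.25×3) = 3.345

3.35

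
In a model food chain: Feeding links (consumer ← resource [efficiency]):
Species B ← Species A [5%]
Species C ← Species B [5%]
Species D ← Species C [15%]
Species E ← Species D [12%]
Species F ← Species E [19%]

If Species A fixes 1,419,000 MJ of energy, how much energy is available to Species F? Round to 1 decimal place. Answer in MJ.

Species B: 1419000 × 0.05 = 70950 MJ
Species C: 70950 × 0.05 = 3547.5 MJ
Species D: 3547.5 × 0.15 = 532.125 MJ
Species E: 532.125 × 0.12 = 63.855 MJ
Species F: 63.855 × 0.19 = 12.13245 MJ

12.1 MJ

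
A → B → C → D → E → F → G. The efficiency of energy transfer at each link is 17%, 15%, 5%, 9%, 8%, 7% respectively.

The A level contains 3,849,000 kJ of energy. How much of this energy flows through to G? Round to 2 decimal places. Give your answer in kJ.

2.47 kJ

B: 3849000 × 0.17 = 654330 kJ
C: 654330 × 0.15 = 98149.5 kJ
D: 98149.5 × 0.05 = 4907.475 kJ
E: 4907.475 × 0.09 = 441.67275 kJ
F: 441.67275 × 0.08 = 35.33382 kJ
G: 35.33382 × 0.07 = 2.4733674 kJ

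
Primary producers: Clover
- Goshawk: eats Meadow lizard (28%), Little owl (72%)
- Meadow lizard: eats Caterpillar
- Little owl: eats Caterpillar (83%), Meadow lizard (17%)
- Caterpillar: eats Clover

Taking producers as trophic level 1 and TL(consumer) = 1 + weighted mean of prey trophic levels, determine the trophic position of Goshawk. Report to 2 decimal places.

Caterpillar: 1 + 1 = 2
Meadow lizard: 1 + 2 = 3
Little owl: 1 + (0.83×2 + 0.17×3) = 3.17
Goshawk: 1 + (0.28×3 + 0.72×3.17) = 4.1224

4.12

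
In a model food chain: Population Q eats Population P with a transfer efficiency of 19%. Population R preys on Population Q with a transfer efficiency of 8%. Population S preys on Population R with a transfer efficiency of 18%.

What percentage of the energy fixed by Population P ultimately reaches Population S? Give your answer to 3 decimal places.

Product of link efficiencies: 0.19 × 0.08 × 0.18 = 0.002736
As a percentage: 0.002736 × 100 = 0.274%

0.274%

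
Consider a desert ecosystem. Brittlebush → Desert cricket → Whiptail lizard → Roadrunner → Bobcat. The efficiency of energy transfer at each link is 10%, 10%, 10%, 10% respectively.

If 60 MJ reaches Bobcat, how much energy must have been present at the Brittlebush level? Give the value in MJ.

600000 MJ

Cumulative transfer efficiency: 0.1 × 0.1 × 0.1 × 0.1 = 0.0001
Brittlebush energy = 60 / 0.0001 = 600000 MJ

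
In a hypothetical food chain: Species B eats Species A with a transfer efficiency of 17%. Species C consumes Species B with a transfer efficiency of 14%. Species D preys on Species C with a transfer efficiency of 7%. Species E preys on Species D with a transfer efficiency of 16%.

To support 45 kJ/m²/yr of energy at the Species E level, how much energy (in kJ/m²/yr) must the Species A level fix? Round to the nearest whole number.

Cumulative transfer efficiency: 0.17 × 0.14 × 0.07 × 0.16 = 0.00026656
Species A energy = 45 / 0.00026656 = 168818 kJ/m²/yr

168818 kJ/m²/yr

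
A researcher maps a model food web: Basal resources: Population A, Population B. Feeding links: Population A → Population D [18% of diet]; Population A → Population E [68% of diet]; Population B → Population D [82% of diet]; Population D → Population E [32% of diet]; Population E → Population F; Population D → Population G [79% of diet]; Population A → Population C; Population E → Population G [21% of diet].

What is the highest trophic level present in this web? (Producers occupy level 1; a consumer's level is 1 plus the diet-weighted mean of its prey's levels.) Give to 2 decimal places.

Population C: 1 + 1 = 2
Population D: 1 + (0.82×1 + 0.18×1) = 2
Population E: 1 + (0.32×2 + 0.68×1) = 2.32
Population F: 1 + 2.32 = 3.32
Population G: 1 + (0.79×2 + 0.21×2.32) = 3.0672

3.32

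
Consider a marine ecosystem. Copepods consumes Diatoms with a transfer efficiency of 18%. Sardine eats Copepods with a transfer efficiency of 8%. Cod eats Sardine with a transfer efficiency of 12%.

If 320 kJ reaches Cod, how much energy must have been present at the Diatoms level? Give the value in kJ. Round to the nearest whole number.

Cumulative transfer efficiency: 0.18 × 0.08 × 0.12 = 0.001728
Diatoms energy = 320 / 0.001728 = 185185 kJ

185185 kJ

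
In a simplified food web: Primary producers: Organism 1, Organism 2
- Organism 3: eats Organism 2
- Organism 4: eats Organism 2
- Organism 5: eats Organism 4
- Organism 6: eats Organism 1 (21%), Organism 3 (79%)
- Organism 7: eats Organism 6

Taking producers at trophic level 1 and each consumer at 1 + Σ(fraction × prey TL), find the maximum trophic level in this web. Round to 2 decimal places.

3.79

Organism 3: 1 + 1 = 2
Organism 4: 1 + 1 = 2
Organism 5: 1 + 2 = 3
Organism 6: 1 + (0.21×1 + 0.79×2) = 2.79
Organism 7: 1 + 2.79 = 3.79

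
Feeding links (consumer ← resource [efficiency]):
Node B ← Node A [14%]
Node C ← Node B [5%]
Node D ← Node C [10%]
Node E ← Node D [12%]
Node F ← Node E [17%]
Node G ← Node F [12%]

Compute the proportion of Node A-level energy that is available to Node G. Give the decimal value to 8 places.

Product of link efficiencies: 0.14 × 0.05 × 0.1 × 0.12 × 0.17 × 0.12 = 0.0000017136

0.00000171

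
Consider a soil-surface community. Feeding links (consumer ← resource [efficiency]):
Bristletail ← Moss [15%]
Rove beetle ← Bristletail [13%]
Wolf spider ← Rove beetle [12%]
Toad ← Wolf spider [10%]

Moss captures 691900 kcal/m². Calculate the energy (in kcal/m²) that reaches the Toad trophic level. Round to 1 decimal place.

161.9 kcal/m²

Bristletail: 691900 × 0.15 = 103785 kcal/m²
Rove beetle: 103785 × 0.13 = 13492.05 kcal/m²
Wolf spider: 13492.05 × 0.12 = 1619.046 kcal/m²
Toad: 1619.046 × 0.1 = 161.9046 kcal/m²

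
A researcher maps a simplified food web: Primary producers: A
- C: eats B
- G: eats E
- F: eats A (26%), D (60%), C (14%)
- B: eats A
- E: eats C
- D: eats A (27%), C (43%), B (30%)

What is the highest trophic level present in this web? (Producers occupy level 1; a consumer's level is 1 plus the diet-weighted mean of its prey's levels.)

5

B: 1 + 1 = 2
C: 1 + 2 = 3
D: 1 + (0.27×1 + 0.43×3 + 0.3×2) = 3.16
E: 1 + 3 = 4
F: 1 + (0.26×1 + 0.6×3.16 + 0.14×3) = 3.576
G: 1 + 4 = 5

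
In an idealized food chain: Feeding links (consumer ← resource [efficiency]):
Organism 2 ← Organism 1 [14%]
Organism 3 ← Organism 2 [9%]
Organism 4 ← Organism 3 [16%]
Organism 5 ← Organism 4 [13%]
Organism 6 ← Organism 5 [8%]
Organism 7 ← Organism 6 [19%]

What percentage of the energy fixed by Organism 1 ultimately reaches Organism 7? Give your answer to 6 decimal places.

0.000398%

Product of link efficiencies: 0.14 × 0.09 × 0.16 × 0.13 × 0.08 × 0.19 = 0.000003983616
As a percentage: 0.000003983616 × 100 = 0.000398%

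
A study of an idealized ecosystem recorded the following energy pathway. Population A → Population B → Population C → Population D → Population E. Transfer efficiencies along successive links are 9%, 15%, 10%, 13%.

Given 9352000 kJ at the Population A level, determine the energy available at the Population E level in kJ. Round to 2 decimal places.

Population B: 9352000 × 0.09 = 841680 kJ
Population C: 841680 × 0.15 = 126252 kJ
Population D: 126252 × 0.1 = 12625.2 kJ
Population E: 12625.2 × 0.13 = 1641.276 kJ

1641.28 kJ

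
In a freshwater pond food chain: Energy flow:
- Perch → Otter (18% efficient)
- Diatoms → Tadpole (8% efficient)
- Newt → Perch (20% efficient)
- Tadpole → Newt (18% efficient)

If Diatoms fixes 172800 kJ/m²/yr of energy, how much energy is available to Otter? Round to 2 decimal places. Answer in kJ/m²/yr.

Tadpole: 172800 × 0.08 = 13824 kJ/m²/yr
Newt: 13824 × 0.18 = 2488.32 kJ/m²/yr
Perch: 2488.32 × 0.2 = 497.664 kJ/m²/yr
Otter: 497.664 × 0.18 = 89.57952 kJ/m²/yr

89.58 kJ/m²/yr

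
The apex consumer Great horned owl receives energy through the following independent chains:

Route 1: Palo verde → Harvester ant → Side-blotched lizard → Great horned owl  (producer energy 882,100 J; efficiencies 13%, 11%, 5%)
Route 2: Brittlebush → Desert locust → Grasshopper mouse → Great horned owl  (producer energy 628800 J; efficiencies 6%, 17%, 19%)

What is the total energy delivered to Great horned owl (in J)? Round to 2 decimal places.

1849.32 J

Route 1: 882100 × 0.13 × 0.11 × 0.05 = 630.7015 J
Route 2: 628800 × 0.06 × 0.17 × 0.19 = 1218.6144 J
Total at Great horned owl: 630.7015 + 1218.6144 = 1849.3159 J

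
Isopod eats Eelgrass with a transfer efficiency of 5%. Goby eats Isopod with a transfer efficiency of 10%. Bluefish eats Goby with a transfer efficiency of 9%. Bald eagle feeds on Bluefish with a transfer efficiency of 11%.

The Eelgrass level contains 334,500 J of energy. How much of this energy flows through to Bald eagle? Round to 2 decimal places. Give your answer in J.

16.56 J

Isopod: 334500 × 0.05 = 16725 J
Goby: 16725 × 0.1 = 1672.5 J
Bluefish: 1672.5 × 0.09 = 150.525 J
Bald eagle: 150.525 × 0.11 = 16.55775 J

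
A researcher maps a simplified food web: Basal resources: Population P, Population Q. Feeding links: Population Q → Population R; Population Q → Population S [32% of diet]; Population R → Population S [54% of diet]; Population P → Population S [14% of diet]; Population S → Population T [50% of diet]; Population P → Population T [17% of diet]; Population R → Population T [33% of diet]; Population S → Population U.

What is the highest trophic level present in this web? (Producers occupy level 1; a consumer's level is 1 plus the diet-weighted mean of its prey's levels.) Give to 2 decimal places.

3.54

Population R: 1 + 1 = 2
Population S: 1 + (0.32×1 + 0.54×2 + 0.14×1) = 2.54
Population T: 1 + (0.5×2.54 + 0.17×1 + 0.33×2) = 3.1
Population U: 1 + 2.54 = 3.54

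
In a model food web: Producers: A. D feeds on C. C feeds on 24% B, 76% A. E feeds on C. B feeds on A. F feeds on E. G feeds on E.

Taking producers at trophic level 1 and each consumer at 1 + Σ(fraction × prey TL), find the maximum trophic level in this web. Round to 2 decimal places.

4.24

B: 1 + 1 = 2
C: 1 + (0.24×2 + 0.76×1) = 2.24
D: 1 + 2.24 = 3.24
E: 1 + 2.24 = 3.24
F: 1 + 3.24 = 4.24
G: 1 + 3.24 = 4.24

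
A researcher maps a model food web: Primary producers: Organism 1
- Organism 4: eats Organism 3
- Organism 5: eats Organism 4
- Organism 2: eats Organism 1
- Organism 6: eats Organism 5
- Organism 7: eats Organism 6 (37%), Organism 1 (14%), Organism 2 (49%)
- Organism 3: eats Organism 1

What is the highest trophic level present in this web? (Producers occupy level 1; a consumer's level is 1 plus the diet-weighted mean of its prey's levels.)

5

Organism 2: 1 + 1 = 2
Organism 3: 1 + 1 = 2
Organism 4: 1 + 2 = 3
Organism 5: 1 + 3 = 4
Organism 6: 1 + 4 = 5
Organism 7: 1 + (0.37×5 + 0.14×1 + 0.49×2) = 3.97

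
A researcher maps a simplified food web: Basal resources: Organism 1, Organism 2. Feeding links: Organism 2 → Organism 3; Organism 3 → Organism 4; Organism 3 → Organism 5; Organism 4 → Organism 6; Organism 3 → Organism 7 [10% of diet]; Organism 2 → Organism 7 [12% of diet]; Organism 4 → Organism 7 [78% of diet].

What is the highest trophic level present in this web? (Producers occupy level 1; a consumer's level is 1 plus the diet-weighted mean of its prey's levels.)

4

Organism 3: 1 + 1 = 2
Organism 4: 1 + 2 = 3
Organism 5: 1 + 2 = 3
Organism 6: 1 + 3 = 4
Organism 7: 1 + (0.1×2 + 0.12×1 + 0.78×3) = 3.66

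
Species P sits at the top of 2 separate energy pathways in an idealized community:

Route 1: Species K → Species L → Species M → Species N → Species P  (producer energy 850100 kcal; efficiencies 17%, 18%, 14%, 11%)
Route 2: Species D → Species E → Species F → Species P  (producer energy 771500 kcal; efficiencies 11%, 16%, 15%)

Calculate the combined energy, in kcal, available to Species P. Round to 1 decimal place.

2437.4 kcal

Route 1: 850100 × 0.17 × 0.18 × 0.14 × 0.11 = 400.601124 kcal
Route 2: 771500 × 0.11 × 0.16 × 0.15 = 2036.76 kcal
Total at Species P: 400.601124 + 2036.76 = 2437.361124 kcal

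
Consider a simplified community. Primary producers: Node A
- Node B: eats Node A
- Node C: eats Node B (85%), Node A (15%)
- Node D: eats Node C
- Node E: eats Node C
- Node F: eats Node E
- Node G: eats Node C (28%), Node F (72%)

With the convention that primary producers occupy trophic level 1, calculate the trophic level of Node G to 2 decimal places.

Node B: 1 + 1 = 2
Node C: 1 + (0.85×2 + 0.15×1) = 2.85
Node D: 1 + 2.85 = 3.85
Node E: 1 + 2.85 = 3.85
Node F: 1 + 3.85 = 4.85
Node G: 1 + (0.28×2.85 + 0.72×4.85) = 5.29

5.29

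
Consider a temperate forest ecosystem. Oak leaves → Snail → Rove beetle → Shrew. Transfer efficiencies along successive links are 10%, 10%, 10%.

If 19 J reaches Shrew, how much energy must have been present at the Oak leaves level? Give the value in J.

Cumulative transfer efficiency: 0.1 × 0.1 × 0.1 = 0.001
Oak leaves energy = 19 / 0.001 = 19000 J

19000 J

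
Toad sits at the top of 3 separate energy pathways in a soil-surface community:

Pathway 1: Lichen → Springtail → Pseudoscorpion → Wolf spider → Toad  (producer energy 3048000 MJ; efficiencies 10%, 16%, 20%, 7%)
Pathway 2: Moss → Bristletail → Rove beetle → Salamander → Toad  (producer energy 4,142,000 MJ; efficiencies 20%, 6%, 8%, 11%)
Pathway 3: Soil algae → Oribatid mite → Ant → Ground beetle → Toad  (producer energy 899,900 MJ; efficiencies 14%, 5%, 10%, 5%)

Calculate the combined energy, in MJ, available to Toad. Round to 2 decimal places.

Pathway 1: 3048000 × 0.1 × 0.16 × 0.2 × 0.07 = 682.752 MJ
Pathway 2: 4142000 × 0.2 × 0.06 × 0.08 × 0.11 = 437.3952 MJ
Pathway 3: 899900 × 0.14 × 0.05 × 0.1 × 0.05 = 31.4965 MJ
Total at Toad: 682.752 + 437.3952 + 31.4965 = 1151.6437 MJ

1151.64 MJ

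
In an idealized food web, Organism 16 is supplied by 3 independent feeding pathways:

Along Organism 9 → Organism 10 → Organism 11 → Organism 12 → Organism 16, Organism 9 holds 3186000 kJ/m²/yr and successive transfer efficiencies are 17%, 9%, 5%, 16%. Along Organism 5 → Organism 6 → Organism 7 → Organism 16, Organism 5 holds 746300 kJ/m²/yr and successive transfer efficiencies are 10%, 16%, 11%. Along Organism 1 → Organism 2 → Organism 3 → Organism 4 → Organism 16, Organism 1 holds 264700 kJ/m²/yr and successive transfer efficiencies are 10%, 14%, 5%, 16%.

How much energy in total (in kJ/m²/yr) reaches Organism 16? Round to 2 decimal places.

1733.10 kJ/m²/yr

Via Organism 9: 3186000 × 0.17 × 0.09 × 0.05 × 0.16 = 389.9664 kJ/m²/yr
Via Organism 5: 746300 × 0.1 × 0.16 × 0.11 = 1313.488 kJ/m²/yr
Via Organism 1: 264700 × 0.1 × 0.14 × 0.05 × 0.16 = 29.6464 kJ/m²/yr
Total at Organism 16: 389.9664 + 1313.488 + 29.6464 = 1733.1008 kJ/m²/yr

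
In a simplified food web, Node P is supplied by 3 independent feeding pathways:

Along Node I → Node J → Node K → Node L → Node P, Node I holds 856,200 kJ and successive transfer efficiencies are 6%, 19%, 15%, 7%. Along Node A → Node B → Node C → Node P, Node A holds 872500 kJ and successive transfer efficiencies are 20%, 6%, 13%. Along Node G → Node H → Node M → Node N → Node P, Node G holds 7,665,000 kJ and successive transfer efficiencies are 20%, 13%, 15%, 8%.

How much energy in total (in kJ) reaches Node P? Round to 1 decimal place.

3855.1 kJ

Via Node I: 856200 × 0.06 × 0.19 × 0.15 × 0.07 = 102.48714 kJ
Via Node A: 872500 × 0.2 × 0.06 × 0.13 = 1361.1 kJ
Via Node G: 7665000 × 0.2 × 0.13 × 0.15 × 0.08 = 2391.48 kJ
Total at Node P: 102.48714 + 1361.1 + 2391.48 = 3855.06714 kJ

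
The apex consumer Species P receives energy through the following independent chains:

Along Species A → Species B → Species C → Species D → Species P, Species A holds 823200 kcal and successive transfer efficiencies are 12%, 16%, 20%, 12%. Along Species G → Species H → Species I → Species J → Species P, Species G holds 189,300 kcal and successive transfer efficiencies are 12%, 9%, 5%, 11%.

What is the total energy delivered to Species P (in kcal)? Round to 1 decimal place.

390.6 kcal

Via Species A: 823200 × 0.12 × 0.16 × 0.2 × 0.12 = 379.33056 kcal
Via Species G: 189300 × 0.12 × 0.09 × 0.05 × 0.11 = 11.24442 kcal
Total at Species P: 379.33056 + 11.24442 = 390.57498 kcal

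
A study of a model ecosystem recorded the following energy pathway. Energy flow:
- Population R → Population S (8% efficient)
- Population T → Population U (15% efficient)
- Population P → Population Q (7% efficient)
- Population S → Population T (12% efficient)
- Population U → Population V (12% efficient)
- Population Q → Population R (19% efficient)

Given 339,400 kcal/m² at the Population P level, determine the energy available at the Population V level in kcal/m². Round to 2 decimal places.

Population Q: 339400 × 0.07 = 23758 kcal/m²
Population R: 23758 × 0.19 = 4514.02 kcal/m²
Population S: 4514.02 × 0.08 = 361.1216 kcal/m²
Population T: 361.1216 × 0.12 = 43.334592 kcal/m²
Population U: 43.334592 × 0.15 = 6.5001888 kcal/m²
Population V: 6.5001888 × 0.12 = 0.780022656 kcal/m²

0.78 kcal/m²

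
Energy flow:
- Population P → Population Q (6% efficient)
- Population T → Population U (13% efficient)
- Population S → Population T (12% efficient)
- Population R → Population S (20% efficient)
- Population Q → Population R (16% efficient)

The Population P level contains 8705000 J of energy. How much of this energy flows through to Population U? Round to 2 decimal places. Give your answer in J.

260.73 J

Population Q: 8705000 × 0.06 = 522300 J
Population R: 522300 × 0.16 = 83568 J
Population S: 83568 × 0.2 = 16713.6 J
Population T: 16713.6 × 0.12 = 2005.632 J
Population U: 2005.632 × 0.13 = 260.73216 J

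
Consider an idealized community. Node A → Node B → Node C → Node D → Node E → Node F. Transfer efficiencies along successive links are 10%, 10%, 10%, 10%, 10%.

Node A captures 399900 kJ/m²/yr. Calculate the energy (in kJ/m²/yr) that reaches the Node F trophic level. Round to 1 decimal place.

Node B: 399900 × 0.1 = 39990 kJ/m²/yr
Node C: 39990 × 0.1 = 3999 kJ/m²/yr
Node D: 3999 × 0.1 = 399.9 kJ/m²/yr
Node E: 399.9 × 0.1 = 39.99 kJ/m²/yr
Node F: 39.99 × 0.1 = 3.999 kJ/m²/yr

4.0 kJ/m²/yr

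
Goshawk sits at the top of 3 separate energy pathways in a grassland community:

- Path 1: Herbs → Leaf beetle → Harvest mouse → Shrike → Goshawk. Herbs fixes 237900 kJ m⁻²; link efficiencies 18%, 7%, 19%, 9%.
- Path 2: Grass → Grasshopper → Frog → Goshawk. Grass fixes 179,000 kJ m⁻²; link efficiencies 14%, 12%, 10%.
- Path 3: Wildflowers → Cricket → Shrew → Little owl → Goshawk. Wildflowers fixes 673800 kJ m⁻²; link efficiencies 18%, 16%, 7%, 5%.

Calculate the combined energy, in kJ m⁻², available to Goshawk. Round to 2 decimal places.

Path 1: 237900 × 0.18 × 0.07 × 0.19 × 0.09 = 51.257934 kJ m⁻²
Path 2: 179000 × 0.14 × 0.12 × 0.1 = 300.72 kJ m⁻²
Path 3: 673800 × 0.18 × 0.16 × 0.07 × 0.05 = 67.91904 kJ m⁻²
Total at Goshawk: 51.257934 + 300.72 + 67.91904 = 419.896974 kJ m⁻²

419.90 kJ m⁻²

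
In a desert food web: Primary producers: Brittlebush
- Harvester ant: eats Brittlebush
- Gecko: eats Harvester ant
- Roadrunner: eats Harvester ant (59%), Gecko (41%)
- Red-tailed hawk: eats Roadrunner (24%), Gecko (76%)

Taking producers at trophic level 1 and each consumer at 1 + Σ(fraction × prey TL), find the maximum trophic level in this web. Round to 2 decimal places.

Harvester ant: 1 + 1 = 2
Gecko: 1 + 2 = 3
Roadrunner: 1 + (0.59×2 + 0.41×3) = 3.41
Red-tailed hawk: 1 + (0.24×3.41 + 0.76×3) = 4.0984

4.10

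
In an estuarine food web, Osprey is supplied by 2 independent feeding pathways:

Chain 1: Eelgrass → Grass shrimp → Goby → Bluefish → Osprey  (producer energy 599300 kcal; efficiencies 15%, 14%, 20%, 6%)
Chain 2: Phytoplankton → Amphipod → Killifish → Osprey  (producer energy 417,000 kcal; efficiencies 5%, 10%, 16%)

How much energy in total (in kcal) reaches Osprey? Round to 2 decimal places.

Chain 1: 599300 × 0.15 × 0.14 × 0.2 × 0.06 = 151.0236 kcal
Chain 2: 417000 × 0.05 × 0.1 × 0.16 = 333.6 kcal
Total at Osprey: 151.0236 + 333.6 = 484.6236 kcal

484.62 kcal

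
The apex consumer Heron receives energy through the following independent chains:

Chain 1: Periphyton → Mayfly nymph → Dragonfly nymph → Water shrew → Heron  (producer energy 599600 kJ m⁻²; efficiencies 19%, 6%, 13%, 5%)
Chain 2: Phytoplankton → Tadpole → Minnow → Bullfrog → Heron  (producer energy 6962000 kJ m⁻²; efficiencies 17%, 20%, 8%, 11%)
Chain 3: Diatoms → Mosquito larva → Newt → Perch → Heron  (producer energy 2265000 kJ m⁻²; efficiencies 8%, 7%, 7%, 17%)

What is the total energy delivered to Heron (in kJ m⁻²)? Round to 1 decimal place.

2278.4 kJ m⁻²

Chain 1: 599600 × 0.19 × 0.06 × 0.13 × 0.05 = 44.43036 kJ m⁻²
Chain 2: 6962000 × 0.17 × 0.2 × 0.08 × 0.11 = 2083.0304 kJ m⁻²
Chain 3: 2265000 × 0.08 × 0.07 × 0.07 × 0.17 = 150.9396 kJ m⁻²
Total at Heron: 44.43036 + 2083.0304 + 150.9396 = 2278.40036 kJ m⁻²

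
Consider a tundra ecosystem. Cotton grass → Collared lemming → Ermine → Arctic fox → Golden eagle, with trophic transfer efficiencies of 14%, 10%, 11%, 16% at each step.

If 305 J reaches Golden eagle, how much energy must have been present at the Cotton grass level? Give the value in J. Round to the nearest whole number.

Cumulative transfer efficiency: 0.14 × 0.1 × 0.11 × 0.16 = 0.0002464
Cotton grass energy = 305 / 0.0002464 = 1237825 J

1237825 J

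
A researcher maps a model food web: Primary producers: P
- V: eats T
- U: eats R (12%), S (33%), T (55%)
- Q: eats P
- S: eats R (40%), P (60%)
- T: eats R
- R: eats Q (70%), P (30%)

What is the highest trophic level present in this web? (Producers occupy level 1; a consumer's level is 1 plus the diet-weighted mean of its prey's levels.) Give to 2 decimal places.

4.70

Q: 1 + 1 = 2
R: 1 + (0.7×2 + 0.3×1) = 2.7
S: 1 + (0.4×2.7 + 0.6×1) = 2.68
T: 1 + 2.7 = 3.7
U: 1 + (0.12×2.7 + 0.33×2.68 + 0.55×3.7) = 4.2434
V: 1 + 3.7 = 4.7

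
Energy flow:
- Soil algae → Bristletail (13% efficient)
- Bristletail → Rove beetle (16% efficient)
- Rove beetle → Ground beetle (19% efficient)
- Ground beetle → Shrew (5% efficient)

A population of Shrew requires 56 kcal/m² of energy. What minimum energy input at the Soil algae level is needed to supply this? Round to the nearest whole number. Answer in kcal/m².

Cumulative transfer efficiency: 0.13 × 0.16 × 0.19 × 0.05 = 0.0001976
Soil algae energy = 56 / 0.0001976 = 283401 kcal/m²

283401 kcal/m²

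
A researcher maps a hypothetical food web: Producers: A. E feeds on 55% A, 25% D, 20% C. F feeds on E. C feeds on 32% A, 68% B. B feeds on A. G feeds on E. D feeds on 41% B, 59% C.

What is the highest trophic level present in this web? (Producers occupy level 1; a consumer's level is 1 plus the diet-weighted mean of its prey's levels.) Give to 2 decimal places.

B: 1 + 1 = 2
C: 1 + (0.32×1 + 0.68×2) = 2.68
D: 1 + (0.41×2 + 0.59×2.68) = 3.4012
E: 1 + (0.55×1 + 0.25×3.4012 + 0.2×2.68) = 2.9363
F: 1 + 2.9363 = 3.9363
G: 1 + 2.9363 = 3.9363

3.94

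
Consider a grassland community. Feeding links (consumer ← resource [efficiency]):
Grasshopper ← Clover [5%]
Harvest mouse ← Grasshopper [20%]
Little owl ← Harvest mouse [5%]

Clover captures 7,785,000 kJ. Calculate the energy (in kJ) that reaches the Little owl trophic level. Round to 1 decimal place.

Grasshopper: 7785000 × 0.05 = 389250 kJ
Harvest mouse: 389250 × 0.2 = 77850 kJ
Little owl: 77850 × 0.05 = 3892.5 kJ

3892.5 kJ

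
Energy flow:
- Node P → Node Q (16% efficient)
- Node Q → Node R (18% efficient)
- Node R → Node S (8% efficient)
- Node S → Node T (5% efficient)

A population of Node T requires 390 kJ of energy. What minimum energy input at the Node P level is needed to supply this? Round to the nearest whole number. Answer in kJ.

Cumulative transfer efficiency: 0.16 × 0.18 × 0.08 × 0.05 = 0.0001152
Node P energy = 390 / 0.0001152 = 3385417 kJ

3385417 kJ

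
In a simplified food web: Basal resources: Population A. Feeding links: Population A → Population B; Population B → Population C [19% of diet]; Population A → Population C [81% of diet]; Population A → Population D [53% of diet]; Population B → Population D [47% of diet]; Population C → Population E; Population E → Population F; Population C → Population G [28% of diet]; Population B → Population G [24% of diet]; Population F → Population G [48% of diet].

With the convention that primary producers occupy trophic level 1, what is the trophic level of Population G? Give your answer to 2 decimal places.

Population B: 1 + 1 = 2
Population C: 1 + (0.19×2 + 0.81×1) = 2.19
Population D: 1 + (0.53×1 + 0.47×2) = 2.47
Population E: 1 + 2.19 = 3.19
Population F: 1 + 3.19 = 4.19
Population G: 1 + (0.28×2.19 + 0.24×2 + 0.48×4.19) = 4.1044

4.10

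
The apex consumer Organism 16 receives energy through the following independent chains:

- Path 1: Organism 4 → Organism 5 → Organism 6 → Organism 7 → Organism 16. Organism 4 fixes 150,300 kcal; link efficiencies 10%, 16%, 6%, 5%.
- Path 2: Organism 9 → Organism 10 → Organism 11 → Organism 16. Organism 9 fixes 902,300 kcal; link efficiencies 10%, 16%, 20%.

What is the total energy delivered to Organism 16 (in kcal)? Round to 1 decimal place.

2894.6 kcal

Path 1: 150300 × 0.1 × 0.16 × 0.06 × 0.05 = 7.2144 kcal
Path 2: 902300 × 0.1 × 0.16 × 0.2 = 2887.36 kcal
Total at Organism 16: 7.2144 + 2887.36 = 2894.5744 kcal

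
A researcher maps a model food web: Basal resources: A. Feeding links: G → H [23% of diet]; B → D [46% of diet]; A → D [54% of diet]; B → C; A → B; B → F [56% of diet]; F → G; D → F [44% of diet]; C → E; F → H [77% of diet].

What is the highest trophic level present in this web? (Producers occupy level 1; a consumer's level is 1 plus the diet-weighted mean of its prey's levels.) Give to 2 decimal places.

4.43

B: 1 + 1 = 2
C: 1 + 2 = 3
D: 1 + (0.46×2 + 0.54×1) = 2.46
E: 1 + 3 = 4
F: 1 + (0.56×2 + 0.44×2.46) = 3.2024
G: 1 + 3.2024 = 4.2024
H: 1 + (0.77×3.2024 + 0.23×4.2024) = 4.4324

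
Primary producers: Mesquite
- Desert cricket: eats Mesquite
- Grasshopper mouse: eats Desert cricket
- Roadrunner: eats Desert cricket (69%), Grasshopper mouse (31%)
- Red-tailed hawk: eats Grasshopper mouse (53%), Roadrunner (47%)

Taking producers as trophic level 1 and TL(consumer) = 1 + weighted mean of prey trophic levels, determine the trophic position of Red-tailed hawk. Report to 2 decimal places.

4.15

Desert cricket: 1 + 1 = 2
Grasshopper mouse: 1 + 2 = 3
Roadrunner: 1 + (0.69×2 + 0.31×3) = 3.31
Red-tailed hawk: 1 + (0.53×3 + 0.47×3.31) = 4.1457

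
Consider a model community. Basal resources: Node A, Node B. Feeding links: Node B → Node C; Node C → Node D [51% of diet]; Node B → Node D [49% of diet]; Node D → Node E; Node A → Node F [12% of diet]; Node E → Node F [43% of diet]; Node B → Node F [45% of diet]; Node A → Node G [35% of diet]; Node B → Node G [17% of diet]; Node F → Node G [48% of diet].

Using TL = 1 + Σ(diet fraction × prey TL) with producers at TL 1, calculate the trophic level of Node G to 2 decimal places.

Node C: 1 + 1 = 2
Node D: 1 + (0.51×2 + 0.49×1) = 2.51
Node E: 1 + 2.51 = 3.51
Node F: 1 + (0.12×1 + 0.43×3.51 + 0.45×1) = 3.0793
Node G: 1 + (0.35×1 + 0.17×1 + 0.48×3.0793) = 2.998064

3.00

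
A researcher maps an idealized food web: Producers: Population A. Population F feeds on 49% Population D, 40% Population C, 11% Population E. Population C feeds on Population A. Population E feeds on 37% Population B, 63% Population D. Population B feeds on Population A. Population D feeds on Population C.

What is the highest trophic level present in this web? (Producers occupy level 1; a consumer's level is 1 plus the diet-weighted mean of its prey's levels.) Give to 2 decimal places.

3.67

Population B: 1 + 1 = 2
Population C: 1 + 1 = 2
Population D: 1 + 2 = 3
Population E: 1 + (0.37×2 + 0.63×3) = 3.63
Population F: 1 + (0.49×3 + 0.4×2 + 0.11×3.63) = 3.6693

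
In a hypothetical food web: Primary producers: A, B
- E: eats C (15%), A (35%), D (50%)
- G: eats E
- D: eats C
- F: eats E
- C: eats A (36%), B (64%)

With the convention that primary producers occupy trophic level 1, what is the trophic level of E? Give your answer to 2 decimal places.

3.15

C: 1 + (0.36×1 + 0.64×1) = 2
D: 1 + 2 = 3
E: 1 + (0.15×2 + 0.35×1 + 0.5×3) = 3.15
F: 1 + 3.15 = 4.15
G: 1 + 3.15 = 4.15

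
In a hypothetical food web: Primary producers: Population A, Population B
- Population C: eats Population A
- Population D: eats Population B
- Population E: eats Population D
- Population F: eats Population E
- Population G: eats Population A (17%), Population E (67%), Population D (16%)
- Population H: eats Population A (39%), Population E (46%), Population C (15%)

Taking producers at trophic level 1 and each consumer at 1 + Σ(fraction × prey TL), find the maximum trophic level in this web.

Population C: 1 + 1 = 2
Population D: 1 + 1 = 2
Population E: 1 + 2 = 3
Population F: 1 + 3 = 4
Population G: 1 + (0.17×1 + 0.67×3 + 0.16×2) = 3.5
Population H: 1 + (0.39×1 + 0.46×3 + 0.15×2) = 3.07

4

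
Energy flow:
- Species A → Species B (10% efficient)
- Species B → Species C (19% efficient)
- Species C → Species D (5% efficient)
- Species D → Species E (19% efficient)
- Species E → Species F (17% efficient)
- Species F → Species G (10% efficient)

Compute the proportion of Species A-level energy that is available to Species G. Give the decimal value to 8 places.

0.00000307

Product of link efficiencies: 0.1 × 0.19 × 0.05 × 0.19 × 0.17 × 0.1 = 0.0000030685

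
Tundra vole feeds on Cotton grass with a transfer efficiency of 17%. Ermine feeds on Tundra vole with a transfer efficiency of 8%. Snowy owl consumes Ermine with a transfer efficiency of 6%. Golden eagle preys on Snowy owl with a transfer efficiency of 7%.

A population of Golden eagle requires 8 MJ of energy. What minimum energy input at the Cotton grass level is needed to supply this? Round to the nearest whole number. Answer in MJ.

140056 MJ

Cumulative transfer efficiency: 0.17 × 0.08 × 0.06 × 0.07 = 0.00005712
Cotton grass energy = 8 / 0.00005712 = 140056 MJ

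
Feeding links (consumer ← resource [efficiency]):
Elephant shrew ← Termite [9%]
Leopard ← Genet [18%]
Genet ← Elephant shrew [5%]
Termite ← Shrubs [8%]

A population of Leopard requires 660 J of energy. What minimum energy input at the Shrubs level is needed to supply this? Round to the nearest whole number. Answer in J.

Cumulative transfer efficiency: 0.08 × 0.09 × 0.05 × 0.18 = 0.0000648
Shrubs energy = 660 / 0.0000648 = 10185185 J

10185185 J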